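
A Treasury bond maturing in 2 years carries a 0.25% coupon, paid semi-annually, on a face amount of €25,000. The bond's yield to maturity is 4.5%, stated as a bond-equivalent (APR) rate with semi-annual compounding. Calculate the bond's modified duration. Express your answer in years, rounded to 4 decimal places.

Periodic yield y = 0.0225. First find Macaulay duration:
  t   CF        PV=CF/(1+0.0225)^t    t·PV
  1        31.25        30.5623        30.5623
  2        31.25        29.8898        59.7797
  3        31.25        29.2321        87.6963
  4    25,031.25    22,899.6725    91,598.6899
  Σ                 22,989.3568    91,776.7283
P = 22,989.3568; Macaulay duration = 91,776.7283 / 22,989.3568 = 3.99214 half-year periods = 1.99607 years.
Modified duration = D_Mac / (1 + y) = 1.99607 / 1.0225 = 1.95215 years.

1.9521 years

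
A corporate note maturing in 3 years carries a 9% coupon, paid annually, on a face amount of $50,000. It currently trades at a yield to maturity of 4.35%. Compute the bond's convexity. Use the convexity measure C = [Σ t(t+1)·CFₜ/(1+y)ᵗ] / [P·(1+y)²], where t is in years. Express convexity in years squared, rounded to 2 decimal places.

9.91

With y = 0.0435:
  t   CF        PV=CF/(1+0.0435)^t    t·PV        t(t+1)·PV
  1     4,500.00     4,312.4102     4,312.4102       8,624.8203
  2     4,500.00     4,132.6403     8,265.2806      24,795.8418
  3    54,500.00    47,964.4139   143,893.2417     575,572.9669
  Σ                 56,409.4644   156,470.9325     608,993.6291
P = 56,409.4644.
Convexity = Σ t(t+1)·PV / [P·(1+y)²] = 608,993.6291 / (56,409.4644 × 1.088892) = 9.91462.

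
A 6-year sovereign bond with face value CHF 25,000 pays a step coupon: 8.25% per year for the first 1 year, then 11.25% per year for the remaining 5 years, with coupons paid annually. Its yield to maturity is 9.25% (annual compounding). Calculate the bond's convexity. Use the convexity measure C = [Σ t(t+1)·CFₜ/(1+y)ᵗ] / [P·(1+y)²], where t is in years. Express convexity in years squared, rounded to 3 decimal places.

26.029

With y = 0.0925:
  t   CF        PV=CF/(1+0.0925)^t    t·PV        t(t+1)·PV
  1     2,062.50     1,887.8719     1,887.8719       3,775.7437
  2     2,812.50     2,356.4034     4,712.8068      14,138.4204
  3     2,812.50     2,156.8910     6,470.6729      25,882.6918
  4     2,812.50     1,974.2709     7,897.0837      39,485.4184
  5     2,812.50     1,807.1130     9,035.5648      54,213.3891
  6    27,812.50    16,357.2900    98,143.7402     687,006.1817
  Σ                 26,539.8402   128,147.7404     824,501.8450
P = 26,539.8402.
Convexity = Σ t(t+1)·PV / [P·(1+y)²] = 824,501.8450 / (26,539.8402 × 1.193556) = 26.02858.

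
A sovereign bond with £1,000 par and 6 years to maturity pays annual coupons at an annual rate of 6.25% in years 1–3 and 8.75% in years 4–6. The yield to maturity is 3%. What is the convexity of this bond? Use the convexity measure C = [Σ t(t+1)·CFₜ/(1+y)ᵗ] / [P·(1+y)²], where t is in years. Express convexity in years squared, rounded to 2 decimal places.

32.84

With y = 0.03:
  t   CF        PV=CF/(1+0.03)^t    t·PV        t(t+1)·PV
  1        62.50        60.6796        60.6796         121.3592
  2        62.50        58.9122       117.8245         353.4735
  3        62.50        57.1964       171.5891         686.3562
  4        87.50        77.7426       310.9705       1,554.8523
  5        87.50        75.4783       377.3913       2,264.3481
  6     1,087.50       910.7641     5,464.5848      38,252.0934
  Σ                  1,240.7732     6,503.0397      43,232.4828
P = 1,240.7732.
Convexity = Σ t(t+1)·PV / [P·(1+y)²] = 43,232.4828 / (1,240.7732 × 1.060900) = 32.84304.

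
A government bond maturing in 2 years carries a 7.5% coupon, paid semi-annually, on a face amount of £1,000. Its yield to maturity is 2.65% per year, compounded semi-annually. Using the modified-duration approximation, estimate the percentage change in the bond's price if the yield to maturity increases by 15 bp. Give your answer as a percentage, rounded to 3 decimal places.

Periodic yield y = 0.01325. Modified duration first:
  t   CF        PV=CF/(1+0.01325)^t    t·PV
  1        37.50        37.0096        37.0096
  2        37.50        36.5257        73.0513
  3        37.50        36.0480       108.1441
  4     1,037.50       984.2868     3,937.1472
  Σ                  1,093.8701     4,155.3522
P = 1,093.8701; D_Mac = 3.79876 half-year periods = 1.89938 yrs; D_mod = 1.89938/(1+0.01325) = 1.87454 yrs.
ΔP/P ≈ -D_mod · Δy = -1.87454 × (+0.0015) = -0.002812 = -0.2812%.

-0.281%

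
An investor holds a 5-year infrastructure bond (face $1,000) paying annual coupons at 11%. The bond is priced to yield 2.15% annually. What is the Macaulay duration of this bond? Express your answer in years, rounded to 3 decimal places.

Periodic yield y = 0.0215. Discount each cash flow and weight by its year:
  t   CF        PV=CF/(1+0.0215)^t    t·PV
  1       110.00       107.6848       107.6848
  2       110.00       105.4183       210.8366
  3       110.00       103.1995       309.5985
  4       110.00       101.0274       404.1096
  5     1,110.00       998.0013     4,990.0067
  Σ                  1,415.3313     6,022.2361
Price P = Σ PV = 1,415.3313.
Macaulay duration = Σ(t·PV) / P = 6,022.2361 / 1,415.3313 = 4.25500 years.

4.255 years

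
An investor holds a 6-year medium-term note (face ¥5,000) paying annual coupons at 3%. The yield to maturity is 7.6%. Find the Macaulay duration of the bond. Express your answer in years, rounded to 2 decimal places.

Periodic yield y = 0.076. Discount each cash flow and weight by its year:
  t   CF        PV=CF/(1+0.076)^t    t·PV
  1       150.00       139.4052       139.4052
  2       150.00       129.5587       259.1175
  3       150.00       120.4078       361.2233
  4       150.00       111.9031       447.6125
  5       150.00       103.9992       519.9959
  6     5,150.00     3,318.4372    19,910.6231
  Σ                  3,923.7112    21,637.9774
Price P = Σ PV = 3,923.7112.
Macaulay duration = Σ(t·PV) / P = 21,637.9774 / 3,923.7112 = 5.51467 years.

5.51 years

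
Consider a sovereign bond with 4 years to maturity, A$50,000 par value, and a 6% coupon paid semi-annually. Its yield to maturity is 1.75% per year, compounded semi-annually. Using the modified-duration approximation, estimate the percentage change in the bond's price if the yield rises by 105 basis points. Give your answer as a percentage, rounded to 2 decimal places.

Periodic yield y = 0.00875. Modified duration first:
  t   CF        PV=CF/(1+0.00875)^t    t·PV
  1     1,500.00     1,486.9888     1,486.9888
  2     1,500.00     1,474.0906     2,948.1811
  3     1,500.00     1,461.3041     4,383.9124
  4     1,500.00     1,448.6286     5,794.5146
  5     1,500.00     1,436.0631     7,180.3155
  6     1,500.00     1,423.6065     8,541.6392
  7     1,500.00     1,411.2580     9,878.8062
  8    51,500.00    48,032.9043   384,263.2346
  Σ                 58,174.8442   424,477.5924
P = 58,174.8442; D_Mac = 7.29658 half-year periods = 3.64829 yrs; D_mod = 3.64829/(1+0.00875) = 3.61665 yrs.
ΔP/P ≈ -D_mod · Δy = -3.61665 × (+0.0105) = -0.037975 = -3.7975%.

-3.80%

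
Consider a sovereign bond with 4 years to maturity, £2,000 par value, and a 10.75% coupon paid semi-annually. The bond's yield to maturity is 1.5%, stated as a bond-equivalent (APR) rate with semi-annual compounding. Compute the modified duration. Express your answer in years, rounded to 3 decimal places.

3.432 years

Periodic yield y = 0.0075. First find Macaulay duration:
  t   CF        PV=CF/(1+0.0075)^t    t·PV
  1       107.50       106.6998       106.6998
  2       107.50       105.9055       211.8109
  3       107.50       105.1171       315.3512
  4       107.50       104.3346       417.3383
  5       107.50       103.5579       517.7894
  6       107.50       102.7870       616.7219
  7       107.50       102.0218       714.1528
  8     2,107.50     1,985.2132    15,881.7053
  Σ                  2,715.6367    18,781.5696
P = 2,715.6367; Macaulay duration = 18,781.5696 / 2,715.6367 = 6.91608 half-year periods = 3.45804 years.
Modified duration = D_Mac / (1 + y) = 3.45804 / 1.0075 = 3.43230 years.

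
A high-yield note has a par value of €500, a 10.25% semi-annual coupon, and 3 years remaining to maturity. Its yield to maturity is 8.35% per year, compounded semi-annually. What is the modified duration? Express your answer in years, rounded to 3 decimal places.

Periodic yield y = 0.04175. First find Macaulay duration:
  t   CF        PV=CF/(1+0.04175)^t    t·PV
  1       25.625        24.5980        24.5980
  2       25.625        23.6122        47.2244
  3       25.625        22.6659        67.9978
  4       25.625        21.7575        87.0302
  5       25.625        20.8856       104.4278
  6      525.625       411.2396     2,467.4378
  Σ                    524.7589     2,798.7160
P = 524.7589; Macaulay duration = 2,798.7160 / 524.7589 = 5.33334 half-year periods = 2.66667 years.
Modified duration = D_Mac / (1 + y) = 2.66667 / 1.04175 = 2.55980 years.

2.560 years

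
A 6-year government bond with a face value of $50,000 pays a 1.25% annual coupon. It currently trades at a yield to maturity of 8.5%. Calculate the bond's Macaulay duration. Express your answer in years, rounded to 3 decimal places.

Periodic yield y = 0.085. Discount each cash flow and weight by its year:
  t   CF        PV=CF/(1+0.085)^t    t·PV
  1       625.00       576.0369       576.0369
  2       625.00       530.9096     1,061.8191
  3       625.00       489.3176     1,467.9527
  4       625.00       450.9839     1,803.9357
  5       625.00       415.6534     2,078.2669
  6    50,625.00    31,030.3452   186,182.0713
  Σ                 33,493.2465   193,170.0826
Price P = Σ PV = 33,493.2465.
Macaulay duration = Σ(t·PV) / P = 193,170.0826 / 33,493.2465 = 5.76743 years.

5.767 years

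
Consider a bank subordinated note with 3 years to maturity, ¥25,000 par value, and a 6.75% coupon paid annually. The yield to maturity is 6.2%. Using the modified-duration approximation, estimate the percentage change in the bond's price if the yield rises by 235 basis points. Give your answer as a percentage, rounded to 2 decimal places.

Periodic yield y = 0.062. Modified duration first:
  t   CF        PV=CF/(1+0.062)^t    t·PV
  1     1,687.50     1,588.9831     1,588.9831
  2     1,687.50     1,496.2176     2,992.4351
  3    26,687.50    22,280.9827    66,842.9482
  Σ                 25,366.1833    71,424.3664
P = 25,366.1833; D_Mac = 2.81573 yrs; D_mod = 2.81573/(1+0.062) = 2.65135 yrs.
ΔP/P ≈ -D_mod · Δy = -2.65135 × (+0.0235) = -0.062307 = -6.2307%.

-6.23%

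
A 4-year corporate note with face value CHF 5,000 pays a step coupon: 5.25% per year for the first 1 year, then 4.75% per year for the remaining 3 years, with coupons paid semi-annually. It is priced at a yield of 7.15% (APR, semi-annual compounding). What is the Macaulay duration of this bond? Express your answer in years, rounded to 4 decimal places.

3.6583 years

Periodic yield y = 0.03575. Discount each cash flow and weight by its period:
  t   CF        PV=CF/(1+0.03575)^t    t·PV
  1       131.25       126.7198       126.7198
  2       131.25       122.3459       244.6918
  3       118.75       106.8732       320.6196
  4       118.75       103.1844       412.7374
  5       118.75        99.6228       498.1142
  6       118.75        96.1843       577.1055
  7       118.75        92.8644       650.0505
  8     5,118.75     3,864.7765    30,918.2120
  Σ                  4,612.5712    33,748.2507
Price P = Σ PV = 4,612.5712.
Macaulay duration = Σ(t·PV) / P = 33,748.2507 / 4,612.5712 = 7.31658 half-year periods.
In years: 7.31658 / 2 = 3.65829 years.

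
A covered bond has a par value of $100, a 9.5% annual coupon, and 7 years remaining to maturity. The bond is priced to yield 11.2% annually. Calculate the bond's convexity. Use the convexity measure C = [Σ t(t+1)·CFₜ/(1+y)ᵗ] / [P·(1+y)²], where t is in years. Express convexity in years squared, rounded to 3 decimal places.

31.328

With y = 0.112:
  t   CF        PV=CF/(1+0.112)^t    t·PV        t(t+1)·PV
  1         9.50         8.5432         8.5432          17.0863
  2         9.50         7.6827        15.3654          46.0962
  3         9.50         6.9089        20.7267          82.9069
  4         9.50         6.2130        24.8522         124.2609
  5         9.50         5.5873        27.9364         167.6181
  6         9.50         5.0245        30.1471         211.0300
  7       109.50        52.0812       364.5681       2,916.5447
  Σ                     92.0408       492.1390       3,565.5431
P = 92.0408.
Convexity = Σ t(t+1)·PV / [P·(1+y)²] = 3,565.5431 / (92.0408 × 1.236544) = 31.32823.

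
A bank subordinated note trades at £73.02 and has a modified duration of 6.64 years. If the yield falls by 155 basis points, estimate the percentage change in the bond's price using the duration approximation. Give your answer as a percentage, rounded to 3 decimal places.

Duration approximation: ΔP/P ≈ -D_mod · Δy = -6.64 × (-0.0155) = +0.102920.
As a percentage: +10.2920%.

+10.292%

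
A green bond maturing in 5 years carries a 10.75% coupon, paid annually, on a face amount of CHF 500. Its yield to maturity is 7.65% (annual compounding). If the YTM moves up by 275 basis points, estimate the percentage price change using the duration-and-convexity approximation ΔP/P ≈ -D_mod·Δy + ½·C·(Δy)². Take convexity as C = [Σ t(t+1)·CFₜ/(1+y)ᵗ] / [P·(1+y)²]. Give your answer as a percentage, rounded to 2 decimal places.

With y = 0.0765:
  t   CF        PV=CF/(1+0.0765)^t    t·PV        t(t+1)·PV
  1        53.75        49.9303        49.9303          99.8607
  2        53.75        46.3821        92.7642         278.2926
  3        53.75        43.0860       129.2581         517.0322
  4        53.75        40.0242       160.0967         800.4834
  5       553.75       383.0395     1,915.1975      11,491.1852
  Σ                    562.4621     2,347.2468      13,186.8540
P = 562.4621; D_Mac = 4.17316 yrs; D_mod = 3.87660 yrs; C = 20.23112.
Duration effect: -3.87660 × (+0.0275) = -0.106607
Convexity effect: 0.5 × 20.23112 × (0.0275)² = +0.0076499
ΔP/P ≈ -0.106607 + 0.0076499 = -0.098957 = -9.8957%.

-9.90%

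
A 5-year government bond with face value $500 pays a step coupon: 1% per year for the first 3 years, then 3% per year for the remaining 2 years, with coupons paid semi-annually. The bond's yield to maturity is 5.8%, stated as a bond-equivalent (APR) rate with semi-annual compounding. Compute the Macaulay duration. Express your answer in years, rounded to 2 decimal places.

Periodic yield y = 0.029. Discount each cash flow and weight by its period:
  t   CF        PV=CF/(1+0.029)^t    t·PV
  1         2.50         2.4295         2.4295
  2         2.50         2.3611         4.7221
  3         2.50         2.2945         6.8836
  4         2.50         2.2299         8.9195
  5         2.50         2.1670        10.8351
  6         2.50         2.1059        12.6357
  7         7.50         6.1398        42.9785
  8         7.50         5.9668        47.7340
  9         7.50         5.7986        52.1874
  10      507.50       381.3136     3,813.1360
  Σ                    412.8067     4,002.4615
Price P = Σ PV = 412.8067.
Macaulay duration = Σ(t·PV) / P = 4,002.4615 / 412.8067 = 9.69573 half-year periods.
In years: 9.69573 / 2 = 4.84786 years.

4.85 years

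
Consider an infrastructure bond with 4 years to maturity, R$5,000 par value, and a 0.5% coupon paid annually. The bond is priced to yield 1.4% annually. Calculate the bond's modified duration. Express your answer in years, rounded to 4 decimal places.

3.9148 years

Periodic yield y = 0.014. First find Macaulay duration:
  t   CF        PV=CF/(1+0.014)^t    t·PV
  1        25.00        24.6548        24.6548
  2        25.00        24.3144        48.6289
  3        25.00        23.9787        71.9362
  4     5,025.00     4,753.1798    19,012.7193
  Σ                  4,826.1278    19,157.9392
P = 4,826.1278; Macaulay duration = 19,157.9392 / 4,826.1278 = 3.96963 years.
Modified duration = D_Mac / (1 + y) = 3.96963 / 1.014 = 3.91482 years.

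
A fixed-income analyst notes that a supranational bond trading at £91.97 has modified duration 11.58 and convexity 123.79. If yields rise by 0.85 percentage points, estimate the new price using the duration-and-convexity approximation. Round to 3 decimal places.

£83.329

Duration effect: -D_mod·Δy = -11.58 × (+0.0085) = -0.098430
Convexity effect: ½·C·(Δy)² = 0.5 × 123.79 × (0.0085)² = +0.00447191375
ΔP/P ≈ -0.098430 + 0.00447191375 = -0.09395808625
New price ≈ 91.97 × (1 - 0.09395808625) = 83.3286748075875.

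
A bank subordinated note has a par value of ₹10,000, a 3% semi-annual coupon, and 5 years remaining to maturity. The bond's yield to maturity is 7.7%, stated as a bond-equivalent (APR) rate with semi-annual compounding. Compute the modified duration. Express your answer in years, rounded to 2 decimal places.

Periodic yield y = 0.0385. First find Macaulay duration:
  t   CF        PV=CF/(1+0.0385)^t    t·PV
  1       150.00       144.4391       144.4391
  2       150.00       139.0843       278.1687
  3       150.00       133.9281       401.7843
  4       150.00       128.9630       515.8522
  5       150.00       124.1820       620.9101
  6       150.00       119.5783       717.4696
  7       150.00       115.1452       806.0162
  8       150.00       110.8764       887.0115
  9       150.00       106.7659       960.8935
  10   10,150.00     6,956.6641    69,566.6409
  Σ                  8,079.6265    74,899.1862
P = 8,079.6265; Macaulay duration = 74,899.1862 / 8,079.6265 = 9.27013 half-year periods = 4.63506 years.
Modified duration = D_Mac / (1 + y) = 4.63506 / 1.0385 = 4.46323 years.

4.46 years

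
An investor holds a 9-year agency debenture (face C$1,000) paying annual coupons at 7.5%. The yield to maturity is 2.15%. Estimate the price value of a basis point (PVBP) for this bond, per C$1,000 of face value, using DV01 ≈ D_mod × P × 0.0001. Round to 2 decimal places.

C$1.02

Periodic yield y = 0.0215.
  t   CF        PV=CF/(1+0.0215)^t    t·PV
  1        75.00        73.4214        73.4214
  2        75.00        71.8761       143.7522
  3        75.00        70.3633       211.0899
  4        75.00        68.8823       275.5293
  5        75.00        67.4325       337.1626
  6        75.00        66.0132       396.0794
  7        75.00        64.6238       452.3668
  8        75.00        63.2637       506.1093
  9     1,075.00       887.6937     7,989.2431
  Σ                  1,433.5701    10,384.7540
P = 1,433.5701; D_Mac = 7.24398 yrs; D_mod = 7.09151 yrs.
DV01 ≈ 7.09151 × 1,433.5701 × 0.0001 = 1.016618.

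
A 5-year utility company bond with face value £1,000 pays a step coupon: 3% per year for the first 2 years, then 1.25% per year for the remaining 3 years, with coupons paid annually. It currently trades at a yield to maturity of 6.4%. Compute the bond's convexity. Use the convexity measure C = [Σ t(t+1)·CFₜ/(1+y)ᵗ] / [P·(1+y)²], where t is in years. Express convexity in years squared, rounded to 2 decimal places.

24.65

With y = 0.064:
  t   CF        PV=CF/(1+0.064)^t    t·PV        t(t+1)·PV
  1        30.00        28.1955        28.1955          56.3910
  2        30.00        26.4995        52.9990         158.9971
  3        12.50        10.3773        31.1320         124.5278
  4        12.50         9.7531        39.0125         195.0624
  5     1,012.50       742.4836     3,712.4182      22,274.5094
  Σ                    817.3091     3,863.7572      22,809.4877
P = 817.3091.
Convexity = Σ t(t+1)·PV / [P·(1+y)²] = 22,809.4877 / (817.3091 × 1.132096) = 24.65165.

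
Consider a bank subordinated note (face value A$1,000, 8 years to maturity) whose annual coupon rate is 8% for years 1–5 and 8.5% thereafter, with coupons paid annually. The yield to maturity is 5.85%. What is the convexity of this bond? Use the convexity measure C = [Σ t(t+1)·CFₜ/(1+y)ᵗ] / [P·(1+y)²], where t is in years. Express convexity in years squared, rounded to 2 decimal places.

46.62

With y = 0.0585:
  t   CF        PV=CF/(1+0.0585)^t    t·PV        t(t+1)·PV
  1        80.00        75.5786        75.5786         151.1573
  2        80.00        71.4017       142.8033         428.4099
  3        80.00        67.4555       202.3665         809.4661
  4        80.00        63.7274       254.9098       1,274.5490
  5        80.00        60.2054       301.0272       1,806.1630
  6        85.00        60.4329       362.5977       2,538.1836
  7        85.00        57.0930       399.6510       3,197.2082
  8     1,085.00       688.4982     5,507.9860      49,571.8738
  Σ                  1,144.3929     7,246.9201      59,777.0109
P = 1,144.3929.
Convexity = Σ t(t+1)·PV / [P·(1+y)²] = 59,777.0109 / (1,144.3929 × 1.120422) = 46.62054.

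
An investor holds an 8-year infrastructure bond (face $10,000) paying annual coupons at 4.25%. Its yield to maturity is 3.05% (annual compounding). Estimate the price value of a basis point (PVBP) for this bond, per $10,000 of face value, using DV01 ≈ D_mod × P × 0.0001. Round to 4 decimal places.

Periodic yield y = 0.0305.
  t   CF        PV=CF/(1+0.0305)^t    t·PV
  1       425.00       412.4212       412.4212
  2       425.00       400.2146       800.4292
  3       425.00       388.3693     1,165.1080
  4       425.00       376.8747     1,507.4987
  5       425.00       365.7202     1,828.6010
  6       425.00       354.8959     2,129.3753
  7       425.00       344.3919     2,410.7435
  8    10,425.00     8,197.7014    65,581.6111
  Σ                 10,840.5892    75,835.7879
P = 10,840.5892; D_Mac = 6.99554 yrs; D_mod = 6.78849 yrs.
DV01 ≈ 6.78849 × 10,840.5892 × 0.0001 = 7.359125.

$7.3591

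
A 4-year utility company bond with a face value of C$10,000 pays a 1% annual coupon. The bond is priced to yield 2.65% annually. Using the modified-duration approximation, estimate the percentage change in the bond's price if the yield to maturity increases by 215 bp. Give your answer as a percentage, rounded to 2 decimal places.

Periodic yield y = 0.0265. Modified duration first:
  t   CF        PV=CF/(1+0.0265)^t    t·PV
  1       100.00        97.4184        97.4184
  2       100.00        94.9035       189.8069
  3       100.00        92.4535       277.3604
  4    10,100.00     9,096.7353    36,386.9413
  Σ                  9,381.5107    36,951.5270
P = 9,381.5107; D_Mac = 3.93876 yrs; D_mod = 3.93876/(1+0.0265) = 3.83708 yrs.
ΔP/P ≈ -D_mod · Δy = -3.83708 × (+0.0215) = -0.082497 = -8.2497%.

-8.25%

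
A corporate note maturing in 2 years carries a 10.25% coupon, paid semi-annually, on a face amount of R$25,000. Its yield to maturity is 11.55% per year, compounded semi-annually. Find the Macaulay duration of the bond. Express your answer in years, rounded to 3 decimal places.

Periodic yield y = 0.05775. Discount each cash flow and weight by its period:
  t   CF        PV=CF/(1+0.05775)^t    t·PV
  1     1,281.25     1,211.2976     1,211.2976
  2     1,281.25     1,145.1643     2,290.3287
  3     1,281.25     1,082.6418     3,247.9253
  4    26,281.25    20,994.9034    83,979.6137
  Σ                 24,434.0071    90,729.1652
Price P = Σ PV = 24,434.0071.
Macaulay duration = Σ(t·PV) / P = 90,729.1652 / 24,434.0071 = 3.71323 half-year periods.
In years: 3.71323 / 2 = 1.85662 years.

1.857 years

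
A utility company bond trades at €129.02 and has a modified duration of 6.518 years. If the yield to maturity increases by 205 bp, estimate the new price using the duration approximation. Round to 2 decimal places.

€111.78

Duration approximation: ΔP/P ≈ -D_mod · Δy = -6.518 × (+0.0205) = -0.133619.
New price ≈ 129.02 × (1 - 0.133619) = 111.78047662.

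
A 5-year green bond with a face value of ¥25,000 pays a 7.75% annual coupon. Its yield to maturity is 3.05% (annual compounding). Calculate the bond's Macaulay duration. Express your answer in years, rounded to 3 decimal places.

Periodic yield y = 0.0305. Discount each cash flow and weight by its year:
  t   CF        PV=CF/(1+0.0305)^t    t·PV
  1     1,937.50     1,880.1553     1,880.1553
  2     1,937.50     1,824.5078     3,649.0156
  3     1,937.50     1,770.5073     5,311.5219
  4     1,937.50     1,718.1051     6,872.4204
  5    26,937.50    23,180.2068   115,901.0342
  Σ                 30,373.4823   133,614.1473
Price P = Σ PV = 30,373.4823.
Macaulay duration = Σ(t·PV) / P = 133,614.1473 / 30,373.4823 = 4.39904 years.

4.399 years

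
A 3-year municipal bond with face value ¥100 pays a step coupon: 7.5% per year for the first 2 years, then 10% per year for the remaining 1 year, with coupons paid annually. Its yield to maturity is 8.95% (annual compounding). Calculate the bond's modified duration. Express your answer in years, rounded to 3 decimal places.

Periodic yield y = 0.0895. First find Macaulay duration:
  t   CF        PV=CF/(1+0.0895)^t    t·PV
  1         7.50         6.8839         6.8839
  2         7.50         6.3184        12.6368
  3       110.00        85.0572       255.1715
  Σ                     98.2595       274.6922
P = 98.2595; Macaulay duration = 274.6922 / 98.2595 = 2.79558 years.
Modified duration = D_Mac / (1 + y) = 2.79558 / 1.0895 = 2.56593 years.

2.566 years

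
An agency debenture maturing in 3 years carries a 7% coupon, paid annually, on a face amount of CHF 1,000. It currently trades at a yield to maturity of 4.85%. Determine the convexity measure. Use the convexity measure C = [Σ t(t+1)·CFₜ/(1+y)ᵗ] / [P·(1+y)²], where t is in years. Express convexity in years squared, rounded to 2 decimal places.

10.01

With y = 0.0485:
  t   CF        PV=CF/(1+0.0485)^t    t·PV        t(t+1)·PV
  1        70.00        66.7620        66.7620         133.5241
  2        70.00        63.6739       127.3477         382.0432
  3     1,070.00       928.2789     2,784.8367      11,139.3467
  Σ                  1,058.7148     2,978.9464      11,654.9139
P = 1,058.7148.
Convexity = Σ t(t+1)·PV / [P·(1+y)²] = 11,654.9139 / (1,058.7148 × 1.099352) = 10.01367.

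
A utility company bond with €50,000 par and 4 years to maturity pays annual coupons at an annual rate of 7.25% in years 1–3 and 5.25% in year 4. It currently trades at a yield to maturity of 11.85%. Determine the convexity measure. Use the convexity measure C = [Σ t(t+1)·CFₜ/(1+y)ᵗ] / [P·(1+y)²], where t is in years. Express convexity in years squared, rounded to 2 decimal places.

With y = 0.1185:
  t   CF        PV=CF/(1+0.1185)^t    t·PV        t(t+1)·PV
  1     3,625.00     3,240.9477     3,240.9477       6,481.8954
  2     3,625.00     2,897.5840     5,795.1680      17,385.5040
  3     3,625.00     2,590.5981     7,771.7944      31,087.1774
  4    52,625.00    33,623.9054   134,495.6216     672,478.1080
  Σ                 42,353.0352   151,303.5316     727,432.6848
P = 42,353.0352.
Convexity = Σ t(t+1)·PV / [P·(1+y)²] = 727,432.6848 / (42,353.0352 × 1.251042) = 13.72892.

13.73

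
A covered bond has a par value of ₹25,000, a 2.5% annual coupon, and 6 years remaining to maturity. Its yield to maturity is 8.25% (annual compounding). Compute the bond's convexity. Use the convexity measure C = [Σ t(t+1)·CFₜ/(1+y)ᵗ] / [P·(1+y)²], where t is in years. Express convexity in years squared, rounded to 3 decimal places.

32.497

With y = 0.0825:
  t   CF        PV=CF/(1+0.0825)^t    t·PV        t(t+1)·PV
  1       625.00       577.3672       577.3672       1,154.7344
  2       625.00       533.3646     1,066.7292       3,200.1877
  3       625.00       492.7156     1,478.1468       5,912.5871
  4       625.00       455.1645     1,820.6581       9,103.2903
  5       625.00       420.4753     2,102.3765      12,614.2591
  6    25,625.00    15,925.6235    95,553.7409     668,876.1864
  Σ                 18,404.7107   102,599.0187     700,861.2450
P = 18,404.7107.
Convexity = Σ t(t+1)·PV / [P·(1+y)²] = 700,861.2450 / (18,404.7107 × 1.171806) = 32.49730.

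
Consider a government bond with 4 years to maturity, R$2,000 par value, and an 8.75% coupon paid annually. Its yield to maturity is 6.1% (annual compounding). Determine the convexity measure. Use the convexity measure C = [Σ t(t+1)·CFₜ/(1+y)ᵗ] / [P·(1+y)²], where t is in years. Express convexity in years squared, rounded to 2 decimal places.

With y = 0.061:
  t   CF        PV=CF/(1+0.061)^t    t·PV        t(t+1)·PV
  1       175.00       164.9387       164.9387         329.8775
  2       175.00       155.4559       310.9119         932.7356
  3       175.00       146.5183       439.5549       1,758.2197
  4     2,175.00     1,716.3179     6,865.2715      34,326.3575
  Σ                  2,183.2308     7,780.6770      37,347.1902
P = 2,183.2308.
Convexity = Σ t(t+1)·PV / [P·(1+y)²] = 37,347.1902 / (2,183.2308 × 1.125721) = 15.19594.

15.20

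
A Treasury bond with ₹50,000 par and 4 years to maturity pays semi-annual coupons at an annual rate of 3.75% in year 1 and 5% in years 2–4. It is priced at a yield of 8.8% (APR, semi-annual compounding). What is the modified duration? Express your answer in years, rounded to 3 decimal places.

3.531 years

Periodic yield y = 0.044. First find Macaulay duration:
  t   CF        PV=CF/(1+0.044)^t    t·PV
  1       937.50       897.9885       897.9885
  2       937.50       860.1422     1,720.2845
  3     1,250.00     1,098.5214     3,295.5642
  4     1,250.00     1,052.2236     4,208.8942
  5     1,250.00     1,007.8770     5,039.3848
  6     1,250.00       965.3994     5,792.3964
  7     1,250.00       924.7121     6,472.9844
  8    51,250.00    36,315.3204   290,522.5633
  Σ                 43,122.1845   317,950.0603
P = 43,122.1845; Macaulay duration = 317,950.0603 / 43,122.1845 = 7.37324 half-year periods = 3.68662 years.
Modified duration = D_Mac / (1 + y) = 3.68662 / 1.044 = 3.53124 years.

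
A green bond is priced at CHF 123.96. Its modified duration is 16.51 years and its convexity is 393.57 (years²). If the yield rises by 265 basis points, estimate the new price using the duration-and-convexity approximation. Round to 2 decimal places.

Duration effect: -D_mod·Δy = -16.51 × (+0.0265) = -0.437515
Convexity effect: ½·C·(Δy)² = 0.5 × 393.57 × (0.0265)² = +0.13819226625
ΔP/P ≈ -0.437515 + 0.13819226625 = -0.29932273375
New price ≈ 123.96 × (1 - 0.29932273375) = 86.85595392435.

CHF 86.86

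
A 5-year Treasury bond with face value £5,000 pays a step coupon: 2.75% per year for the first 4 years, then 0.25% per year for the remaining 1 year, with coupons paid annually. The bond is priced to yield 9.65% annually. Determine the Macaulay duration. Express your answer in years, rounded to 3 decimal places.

4.681 years

Periodic yield y = 0.0965. Discount each cash flow and weight by its year:
  t   CF        PV=CF/(1+0.0965)^t    t·PV
  1       137.50       125.3990       125.3990
  2       137.50       114.3630       228.7259
  3       137.50       104.2982       312.8946
  4       137.50        95.1192       380.4768
  5     5,012.50     3,162.3593    15,811.7963
  Σ                  3,601.5386    16,859.2926
Price P = Σ PV = 3,601.5386.
Macaulay duration = Σ(t·PV) / P = 16,859.2926 / 3,601.5386 = 4.68114 years.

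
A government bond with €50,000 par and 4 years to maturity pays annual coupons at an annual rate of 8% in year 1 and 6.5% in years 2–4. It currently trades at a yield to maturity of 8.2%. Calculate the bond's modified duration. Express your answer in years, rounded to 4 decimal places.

Periodic yield y = 0.082. First find Macaulay duration:
  t   CF        PV=CF/(1+0.082)^t    t·PV
  1     4,000.00     3,696.8577     3,696.8577
  2     3,250.00     2,776.0599     5,552.1199
  3     3,250.00     2,565.6746     7,697.0239
  4    53,250.00    38,851.7485   155,406.9941
  Σ                 47,890.3408   172,352.9955
P = 47,890.3408; Macaulay duration = 172,352.9955 / 47,890.3408 = 3.59891 years.
Modified duration = D_Mac / (1 + y) = 3.59891 / 1.082 = 3.32616 years.

3.3262 years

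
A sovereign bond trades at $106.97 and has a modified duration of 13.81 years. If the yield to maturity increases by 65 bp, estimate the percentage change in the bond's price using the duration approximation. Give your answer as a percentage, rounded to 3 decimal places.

-8.977%

Duration approximation: ΔP/P ≈ -D_mod · Δy = -13.81 × (+0.0065) = -0.089765.
As a percentage: -8.9765%.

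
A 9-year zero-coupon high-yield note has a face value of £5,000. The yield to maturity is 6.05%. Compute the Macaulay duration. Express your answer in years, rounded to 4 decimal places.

A zero-coupon bond has a single cash flow at maturity, so its Macaulay duration equals its maturity: 9 years.

9.0000 years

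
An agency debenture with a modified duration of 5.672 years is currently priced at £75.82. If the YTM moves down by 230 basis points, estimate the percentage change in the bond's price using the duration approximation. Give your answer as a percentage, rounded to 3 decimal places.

+13.046%

Duration approximation: ΔP/P ≈ -D_mod · Δy = -5.672 × (-0.023) = +0.130456.
As a percentage: +13.0456%.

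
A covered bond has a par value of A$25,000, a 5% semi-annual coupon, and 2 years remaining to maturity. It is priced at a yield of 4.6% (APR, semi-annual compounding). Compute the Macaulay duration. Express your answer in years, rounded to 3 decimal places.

1.928 years

Periodic yield y = 0.023. Discount each cash flow and weight by its period:
  t   CF        PV=CF/(1+0.023)^t    t·PV
  1       625.00       610.9482       610.9482
  2       625.00       597.2123     1,194.4246
  3       625.00       583.7852     1,751.3557
  4    25,625.00    23,397.0627    93,588.2509
  Σ                 25,189.0085    97,144.9794
Price P = Σ PV = 25,189.0085.
Macaulay duration = Σ(t·PV) / P = 97,144.9794 / 25,189.0085 = 3.85664 half-year periods.
In years: 3.85664 / 2 = 1.92832 years.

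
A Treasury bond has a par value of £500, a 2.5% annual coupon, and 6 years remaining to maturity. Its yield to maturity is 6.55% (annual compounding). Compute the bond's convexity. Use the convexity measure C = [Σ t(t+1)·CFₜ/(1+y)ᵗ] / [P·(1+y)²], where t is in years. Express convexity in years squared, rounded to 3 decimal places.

With y = 0.0655:
  t   CF        PV=CF/(1+0.0655)^t    t·PV        t(t+1)·PV
  1        12.50        11.7316        11.7316          23.4632
  2        12.50        11.0104        22.0208          66.0624
  3        12.50        10.3336        31.0007         124.0026
  4        12.50         9.6983        38.7933         193.9663
  5        12.50         9.1021        45.5106         273.0637
  6       512.50       350.2460     2,101.4758      14,710.3307
  Σ                    402.1219     2,250.5327      15,390.8889
P = 402.1219.
Convexity = Σ t(t+1)·PV / [P·(1+y)²] = 15,390.8889 / (402.1219 × 1.135290) = 33.71313.

33.713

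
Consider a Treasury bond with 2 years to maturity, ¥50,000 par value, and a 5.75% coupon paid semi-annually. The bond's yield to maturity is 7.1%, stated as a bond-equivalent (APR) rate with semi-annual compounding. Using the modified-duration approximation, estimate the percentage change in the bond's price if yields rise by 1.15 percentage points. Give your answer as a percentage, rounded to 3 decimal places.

Periodic yield y = 0.0355. Modified duration first:
  t   CF        PV=CF/(1+0.0355)^t    t·PV
  1     1,437.50     1,388.2183     1,388.2183
  2     1,437.50     1,340.6260     2,681.2521
  3     1,437.50     1,294.6654     3,883.9962
  4    51,437.50    44,738.2961   178,953.1844
  Σ                 48,761.8058   186,906.6510
P = 48,761.8058; D_Mac = 3.83305 half-year periods = 1.91653 yrs; D_mod = 1.91653/(1+0.0355) = 1.85082 yrs.
ΔP/P ≈ -D_mod · Δy = -1.85082 × (+0.0115) = -0.021284 = -2.1284%.

-2.128%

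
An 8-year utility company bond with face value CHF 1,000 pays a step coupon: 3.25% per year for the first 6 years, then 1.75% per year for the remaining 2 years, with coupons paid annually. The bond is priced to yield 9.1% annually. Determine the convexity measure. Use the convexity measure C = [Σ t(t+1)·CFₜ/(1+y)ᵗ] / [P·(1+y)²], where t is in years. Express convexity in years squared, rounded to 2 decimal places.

With y = 0.091:
  t   CF        PV=CF/(1+0.091)^t    t·PV        t(t+1)·PV
  1        32.50        29.7892        29.7892          59.5784
  2        32.50        27.3045        54.6090         163.8269
  3        32.50        25.0270        75.0811         300.3242
  4        32.50        22.9395        91.7581         458.7904
  5        32.50        21.0261       105.1307         630.7843
  6        32.50        19.2724       115.6341         809.4390
  7        17.50         9.5118        66.5829         532.6634
  8     1,017.50       506.9165     4,055.3319      36,497.9868
  Σ                    661.7870     4,593.9169      39,453.3933
P = 661.7870.
Convexity = Σ t(t+1)·PV / [P·(1+y)²] = 39,453.3933 / (661.7870 × 1.190281) = 50.08603.

50.09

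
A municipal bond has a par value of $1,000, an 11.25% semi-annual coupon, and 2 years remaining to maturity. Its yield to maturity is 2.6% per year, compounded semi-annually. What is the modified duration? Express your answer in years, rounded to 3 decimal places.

Periodic yield y = 0.013. First find Macaulay duration:
  t   CF        PV=CF/(1+0.013)^t    t·PV
  1        56.25        55.5281        55.5281
  2        56.25        54.8155       109.6311
  3        56.25        54.1121       162.3362
  4     1,056.25     1,003.0647     4,012.2587
  Σ                  1,167.5204     4,339.7542
P = 1,167.5204; Macaulay duration = 4,339.7542 / 1,167.5204 = 3.71707 half-year periods = 1.85853 years.
Modified duration = D_Mac / (1 + y) = 1.85853 / 1.013 = 1.83468 years.

1.835 years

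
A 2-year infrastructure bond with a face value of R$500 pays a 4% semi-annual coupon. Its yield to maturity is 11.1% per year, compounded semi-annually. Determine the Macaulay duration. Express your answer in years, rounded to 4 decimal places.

1.9373 years

Periodic yield y = 0.0555. Discount each cash flow and weight by its period:
  t   CF        PV=CF/(1+0.0555)^t    t·PV
  1        10.00         9.4742         9.4742
  2        10.00         8.9760        17.9520
  3        10.00         8.5040        25.5121
  4       510.00       410.9010     1,643.6041
  Σ                    437.8553     1,696.5424
Price P = Σ PV = 437.8553.
Macaulay duration = Σ(t·PV) / P = 1,696.5424 / 437.8553 = 3.87466 half-year periods.
In years: 3.87466 / 2 = 1.93733 years.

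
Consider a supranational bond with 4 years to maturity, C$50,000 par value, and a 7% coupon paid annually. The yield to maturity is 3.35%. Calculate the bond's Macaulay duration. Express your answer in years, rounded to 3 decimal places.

3.649 years

Periodic yield y = 0.0335. Discount each cash flow and weight by its year:
  t   CF        PV=CF/(1+0.0335)^t    t·PV
  1     3,500.00     3,386.5506     3,386.5506
  2     3,500.00     3,276.7785     6,553.5570
  3     3,500.00     3,170.5646     9,511.6937
  4    53,500.00    46,893.4147   187,573.6587
  Σ                 56,727.3083   207,025.4599
Price P = Σ PV = 56,727.3083.
Macaulay duration = Σ(t·PV) / P = 207,025.4599 / 56,727.3083 = 3.64948 years.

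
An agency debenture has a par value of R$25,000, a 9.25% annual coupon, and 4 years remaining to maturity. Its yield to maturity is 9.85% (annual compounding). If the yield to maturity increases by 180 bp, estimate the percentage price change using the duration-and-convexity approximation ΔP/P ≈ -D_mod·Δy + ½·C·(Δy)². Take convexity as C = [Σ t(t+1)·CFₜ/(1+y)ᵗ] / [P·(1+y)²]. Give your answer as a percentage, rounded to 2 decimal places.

-5.53%

With y = 0.0985:
  t   CF        PV=CF/(1+0.0985)^t    t·PV        t(t+1)·PV
  1     2,312.50     2,105.1434     2,105.1434       4,210.2868
  2     2,312.50     1,916.3800     3,832.7599      11,498.2797
  3     2,312.50     1,744.5425     5,233.6275      20,934.5102
  4    27,312.50    18,756.9063    75,027.6253     375,138.1263
  Σ                 24,522.9722    86,199.1561     411,781.2030
P = 24,522.9722; D_Mac = 3.51504 yrs; D_mod = 3.19985 yrs; C = 13.91532.
Duration effect: -3.19985 × (+0.018) = -0.057597
Convexity effect: 0.5 × 13.91532 × (0.018)² = +0.0022543
ΔP/P ≈ -0.057597 + 0.0022543 = -0.055343 = -5.5343%.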